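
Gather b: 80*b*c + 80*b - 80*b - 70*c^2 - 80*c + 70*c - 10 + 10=80*b*c - 70*c^2 - 10*c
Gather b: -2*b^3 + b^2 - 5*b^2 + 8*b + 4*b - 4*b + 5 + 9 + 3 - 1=-2*b^3 - 4*b^2 + 8*b + 16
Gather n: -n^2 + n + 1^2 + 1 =-n^2 + n + 2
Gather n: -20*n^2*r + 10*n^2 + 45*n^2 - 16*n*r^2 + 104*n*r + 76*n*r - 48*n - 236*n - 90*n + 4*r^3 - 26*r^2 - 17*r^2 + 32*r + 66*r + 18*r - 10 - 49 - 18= n^2*(55 - 20*r) + n*(-16*r^2 + 180*r - 374) + 4*r^3 - 43*r^2 + 116*r - 77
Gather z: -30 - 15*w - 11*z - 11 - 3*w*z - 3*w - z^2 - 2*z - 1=-18*w - z^2 + z*(-3*w - 13) - 42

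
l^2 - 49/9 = (l - 7/3)*(l + 7/3)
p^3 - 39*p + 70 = (p - 5)*(p - 2)*(p + 7)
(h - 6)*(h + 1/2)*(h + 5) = h^3 - h^2/2 - 61*h/2 - 15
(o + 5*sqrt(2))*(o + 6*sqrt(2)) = o^2 + 11*sqrt(2)*o + 60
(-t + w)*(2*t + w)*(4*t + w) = -8*t^3 + 2*t^2*w + 5*t*w^2 + w^3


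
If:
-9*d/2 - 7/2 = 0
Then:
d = -7/9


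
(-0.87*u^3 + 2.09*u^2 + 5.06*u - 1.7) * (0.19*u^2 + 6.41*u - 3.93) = -0.1653*u^5 - 5.1796*u^4 + 17.7774*u^3 + 23.8979*u^2 - 30.7828*u + 6.681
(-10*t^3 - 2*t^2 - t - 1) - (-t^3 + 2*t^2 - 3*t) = -9*t^3 - 4*t^2 + 2*t - 1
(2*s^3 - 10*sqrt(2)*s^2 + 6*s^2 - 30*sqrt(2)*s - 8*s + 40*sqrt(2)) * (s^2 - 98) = 2*s^5 - 10*sqrt(2)*s^4 + 6*s^4 - 204*s^3 - 30*sqrt(2)*s^3 - 588*s^2 + 1020*sqrt(2)*s^2 + 784*s + 2940*sqrt(2)*s - 3920*sqrt(2)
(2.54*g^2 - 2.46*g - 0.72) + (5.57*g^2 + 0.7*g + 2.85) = 8.11*g^2 - 1.76*g + 2.13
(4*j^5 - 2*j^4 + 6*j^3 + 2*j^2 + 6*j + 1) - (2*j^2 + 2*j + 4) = 4*j^5 - 2*j^4 + 6*j^3 + 4*j - 3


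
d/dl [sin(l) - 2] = cos(l)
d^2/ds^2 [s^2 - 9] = 2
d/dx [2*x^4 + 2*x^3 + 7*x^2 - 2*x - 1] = 8*x^3 + 6*x^2 + 14*x - 2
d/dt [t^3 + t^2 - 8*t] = 3*t^2 + 2*t - 8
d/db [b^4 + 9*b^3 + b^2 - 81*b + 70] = 4*b^3 + 27*b^2 + 2*b - 81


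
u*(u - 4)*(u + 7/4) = u^3 - 9*u^2/4 - 7*u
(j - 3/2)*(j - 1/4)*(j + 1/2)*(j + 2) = j^4 + 3*j^3/4 - 3*j^2 - 13*j/16 + 3/8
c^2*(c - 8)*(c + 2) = c^4 - 6*c^3 - 16*c^2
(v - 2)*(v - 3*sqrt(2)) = v^2 - 3*sqrt(2)*v - 2*v + 6*sqrt(2)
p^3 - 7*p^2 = p^2*(p - 7)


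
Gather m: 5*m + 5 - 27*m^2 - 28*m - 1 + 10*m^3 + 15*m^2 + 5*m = 10*m^3 - 12*m^2 - 18*m + 4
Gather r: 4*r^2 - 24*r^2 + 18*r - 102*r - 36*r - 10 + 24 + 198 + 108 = -20*r^2 - 120*r + 320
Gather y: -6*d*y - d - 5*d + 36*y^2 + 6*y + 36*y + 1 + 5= -6*d + 36*y^2 + y*(42 - 6*d) + 6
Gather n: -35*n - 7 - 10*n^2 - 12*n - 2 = -10*n^2 - 47*n - 9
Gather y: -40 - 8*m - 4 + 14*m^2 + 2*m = 14*m^2 - 6*m - 44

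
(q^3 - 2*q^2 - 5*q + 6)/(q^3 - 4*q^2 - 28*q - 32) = (q^2 - 4*q + 3)/(q^2 - 6*q - 16)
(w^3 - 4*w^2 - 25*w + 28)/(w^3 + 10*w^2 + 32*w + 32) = (w^2 - 8*w + 7)/(w^2 + 6*w + 8)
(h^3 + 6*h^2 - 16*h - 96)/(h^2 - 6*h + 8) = (h^2 + 10*h + 24)/(h - 2)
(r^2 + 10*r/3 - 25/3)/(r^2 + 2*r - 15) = (r - 5/3)/(r - 3)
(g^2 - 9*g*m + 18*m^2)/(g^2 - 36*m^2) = (g - 3*m)/(g + 6*m)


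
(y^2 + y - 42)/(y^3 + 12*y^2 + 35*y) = (y - 6)/(y*(y + 5))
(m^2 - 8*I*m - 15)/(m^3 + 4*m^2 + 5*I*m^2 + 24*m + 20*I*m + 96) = (m - 5*I)/(m^2 + m*(4 + 8*I) + 32*I)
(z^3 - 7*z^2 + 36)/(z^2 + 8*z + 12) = (z^2 - 9*z + 18)/(z + 6)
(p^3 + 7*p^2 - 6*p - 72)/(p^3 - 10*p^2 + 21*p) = (p^2 + 10*p + 24)/(p*(p - 7))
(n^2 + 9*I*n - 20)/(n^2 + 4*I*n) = (n + 5*I)/n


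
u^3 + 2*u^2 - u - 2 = (u - 1)*(u + 1)*(u + 2)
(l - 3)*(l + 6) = l^2 + 3*l - 18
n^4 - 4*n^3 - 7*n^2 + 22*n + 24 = (n - 4)*(n - 3)*(n + 1)*(n + 2)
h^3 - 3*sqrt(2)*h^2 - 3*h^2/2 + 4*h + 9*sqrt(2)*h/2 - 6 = (h - 3/2)*(h - 2*sqrt(2))*(h - sqrt(2))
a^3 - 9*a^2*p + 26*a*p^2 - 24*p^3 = (a - 4*p)*(a - 3*p)*(a - 2*p)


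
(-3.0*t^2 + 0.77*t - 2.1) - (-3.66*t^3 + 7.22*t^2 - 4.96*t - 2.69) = 3.66*t^3 - 10.22*t^2 + 5.73*t + 0.59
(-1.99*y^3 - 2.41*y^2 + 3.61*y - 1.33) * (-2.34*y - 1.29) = 4.6566*y^4 + 8.2065*y^3 - 5.3385*y^2 - 1.5447*y + 1.7157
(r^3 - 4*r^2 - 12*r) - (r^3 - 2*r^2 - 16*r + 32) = -2*r^2 + 4*r - 32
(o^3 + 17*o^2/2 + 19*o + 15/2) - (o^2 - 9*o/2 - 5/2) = o^3 + 15*o^2/2 + 47*o/2 + 10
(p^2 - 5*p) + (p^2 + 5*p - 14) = 2*p^2 - 14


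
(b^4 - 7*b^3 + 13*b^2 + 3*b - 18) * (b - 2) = b^5 - 9*b^4 + 27*b^3 - 23*b^2 - 24*b + 36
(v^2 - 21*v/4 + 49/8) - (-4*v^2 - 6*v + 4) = 5*v^2 + 3*v/4 + 17/8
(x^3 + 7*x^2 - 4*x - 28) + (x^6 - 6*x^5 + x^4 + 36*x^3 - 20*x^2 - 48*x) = x^6 - 6*x^5 + x^4 + 37*x^3 - 13*x^2 - 52*x - 28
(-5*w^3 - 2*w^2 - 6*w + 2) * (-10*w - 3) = 50*w^4 + 35*w^3 + 66*w^2 - 2*w - 6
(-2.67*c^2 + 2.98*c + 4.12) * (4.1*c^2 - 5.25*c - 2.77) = -10.947*c^4 + 26.2355*c^3 + 8.6429*c^2 - 29.8846*c - 11.4124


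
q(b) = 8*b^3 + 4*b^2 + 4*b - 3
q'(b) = 24*b^2 + 8*b + 4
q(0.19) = -2.04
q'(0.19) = 6.39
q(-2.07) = -65.10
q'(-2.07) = 90.28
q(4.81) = 999.06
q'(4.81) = 597.75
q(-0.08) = -3.30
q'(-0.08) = 3.51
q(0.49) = 0.86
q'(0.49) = 13.68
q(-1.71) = -38.15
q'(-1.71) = 60.50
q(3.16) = 302.02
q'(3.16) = 268.93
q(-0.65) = -6.11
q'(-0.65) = 8.94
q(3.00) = 261.00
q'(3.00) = 244.00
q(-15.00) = -26163.00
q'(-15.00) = 5284.00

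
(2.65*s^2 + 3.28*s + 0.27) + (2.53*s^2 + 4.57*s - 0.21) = 5.18*s^2 + 7.85*s + 0.06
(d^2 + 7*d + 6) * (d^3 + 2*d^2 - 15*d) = d^5 + 9*d^4 + 5*d^3 - 93*d^2 - 90*d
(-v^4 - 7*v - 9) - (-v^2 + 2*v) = -v^4 + v^2 - 9*v - 9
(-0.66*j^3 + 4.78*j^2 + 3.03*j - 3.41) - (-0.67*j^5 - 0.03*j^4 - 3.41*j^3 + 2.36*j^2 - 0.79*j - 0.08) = 0.67*j^5 + 0.03*j^4 + 2.75*j^3 + 2.42*j^2 + 3.82*j - 3.33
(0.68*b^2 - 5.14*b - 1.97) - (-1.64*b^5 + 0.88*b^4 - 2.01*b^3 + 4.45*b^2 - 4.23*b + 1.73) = 1.64*b^5 - 0.88*b^4 + 2.01*b^3 - 3.77*b^2 - 0.909999999999999*b - 3.7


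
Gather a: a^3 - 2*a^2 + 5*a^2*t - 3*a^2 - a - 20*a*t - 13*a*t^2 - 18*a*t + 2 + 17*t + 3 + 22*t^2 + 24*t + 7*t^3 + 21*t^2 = a^3 + a^2*(5*t - 5) + a*(-13*t^2 - 38*t - 1) + 7*t^3 + 43*t^2 + 41*t + 5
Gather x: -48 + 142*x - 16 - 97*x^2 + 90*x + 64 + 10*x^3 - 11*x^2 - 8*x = 10*x^3 - 108*x^2 + 224*x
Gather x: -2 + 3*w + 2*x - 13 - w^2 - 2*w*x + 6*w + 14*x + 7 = -w^2 + 9*w + x*(16 - 2*w) - 8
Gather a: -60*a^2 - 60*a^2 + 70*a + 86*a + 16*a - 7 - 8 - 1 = -120*a^2 + 172*a - 16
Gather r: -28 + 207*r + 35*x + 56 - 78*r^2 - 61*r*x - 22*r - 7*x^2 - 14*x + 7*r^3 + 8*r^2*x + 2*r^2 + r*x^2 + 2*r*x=7*r^3 + r^2*(8*x - 76) + r*(x^2 - 59*x + 185) - 7*x^2 + 21*x + 28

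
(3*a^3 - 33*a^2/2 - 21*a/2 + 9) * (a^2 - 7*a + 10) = 3*a^5 - 75*a^4/2 + 135*a^3 - 165*a^2/2 - 168*a + 90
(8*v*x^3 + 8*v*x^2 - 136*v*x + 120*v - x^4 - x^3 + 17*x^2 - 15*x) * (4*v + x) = 32*v^2*x^3 + 32*v^2*x^2 - 544*v^2*x + 480*v^2 + 4*v*x^4 + 4*v*x^3 - 68*v*x^2 + 60*v*x - x^5 - x^4 + 17*x^3 - 15*x^2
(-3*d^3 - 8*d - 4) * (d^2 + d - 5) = -3*d^5 - 3*d^4 + 7*d^3 - 12*d^2 + 36*d + 20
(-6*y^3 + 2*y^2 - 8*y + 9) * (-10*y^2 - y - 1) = 60*y^5 - 14*y^4 + 84*y^3 - 84*y^2 - y - 9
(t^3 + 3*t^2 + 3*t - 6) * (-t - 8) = -t^4 - 11*t^3 - 27*t^2 - 18*t + 48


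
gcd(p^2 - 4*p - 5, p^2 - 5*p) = p - 5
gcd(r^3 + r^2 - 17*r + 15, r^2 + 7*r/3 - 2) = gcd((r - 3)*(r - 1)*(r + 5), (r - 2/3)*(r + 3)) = 1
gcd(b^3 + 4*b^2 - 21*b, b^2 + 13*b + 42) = b + 7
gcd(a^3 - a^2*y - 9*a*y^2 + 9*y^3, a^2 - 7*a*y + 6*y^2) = -a + y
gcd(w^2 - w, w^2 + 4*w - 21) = 1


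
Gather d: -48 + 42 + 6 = 0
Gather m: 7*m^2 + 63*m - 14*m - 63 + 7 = 7*m^2 + 49*m - 56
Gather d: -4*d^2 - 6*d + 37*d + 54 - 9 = -4*d^2 + 31*d + 45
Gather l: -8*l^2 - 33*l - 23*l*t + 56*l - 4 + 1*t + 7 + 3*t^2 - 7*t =-8*l^2 + l*(23 - 23*t) + 3*t^2 - 6*t + 3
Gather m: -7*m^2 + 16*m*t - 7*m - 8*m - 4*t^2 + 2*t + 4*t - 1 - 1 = -7*m^2 + m*(16*t - 15) - 4*t^2 + 6*t - 2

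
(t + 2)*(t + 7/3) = t^2 + 13*t/3 + 14/3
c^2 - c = c*(c - 1)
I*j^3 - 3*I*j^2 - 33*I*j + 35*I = (j - 7)*(j + 5)*(I*j - I)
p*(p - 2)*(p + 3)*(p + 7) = p^4 + 8*p^3 + p^2 - 42*p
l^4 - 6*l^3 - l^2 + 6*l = l*(l - 6)*(l - 1)*(l + 1)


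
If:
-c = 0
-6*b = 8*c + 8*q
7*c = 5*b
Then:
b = 0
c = 0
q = 0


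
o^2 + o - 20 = (o - 4)*(o + 5)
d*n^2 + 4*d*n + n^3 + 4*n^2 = n*(d + n)*(n + 4)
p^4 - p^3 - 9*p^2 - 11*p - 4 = (p - 4)*(p + 1)^3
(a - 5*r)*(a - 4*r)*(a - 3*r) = a^3 - 12*a^2*r + 47*a*r^2 - 60*r^3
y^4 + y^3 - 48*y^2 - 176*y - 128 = (y - 8)*(y + 1)*(y + 4)^2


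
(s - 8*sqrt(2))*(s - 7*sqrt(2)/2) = s^2 - 23*sqrt(2)*s/2 + 56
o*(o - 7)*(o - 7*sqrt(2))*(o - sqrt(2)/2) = o^4 - 15*sqrt(2)*o^3/2 - 7*o^3 + 7*o^2 + 105*sqrt(2)*o^2/2 - 49*o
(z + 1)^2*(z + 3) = z^3 + 5*z^2 + 7*z + 3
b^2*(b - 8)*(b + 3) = b^4 - 5*b^3 - 24*b^2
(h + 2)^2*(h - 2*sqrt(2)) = h^3 - 2*sqrt(2)*h^2 + 4*h^2 - 8*sqrt(2)*h + 4*h - 8*sqrt(2)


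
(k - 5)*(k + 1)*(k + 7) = k^3 + 3*k^2 - 33*k - 35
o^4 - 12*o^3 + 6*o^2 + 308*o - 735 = (o - 7)^2*(o - 3)*(o + 5)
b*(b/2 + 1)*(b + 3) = b^3/2 + 5*b^2/2 + 3*b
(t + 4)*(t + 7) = t^2 + 11*t + 28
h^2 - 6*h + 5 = (h - 5)*(h - 1)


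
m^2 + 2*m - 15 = (m - 3)*(m + 5)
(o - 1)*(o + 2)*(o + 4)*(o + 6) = o^4 + 11*o^3 + 32*o^2 + 4*o - 48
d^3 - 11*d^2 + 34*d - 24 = (d - 6)*(d - 4)*(d - 1)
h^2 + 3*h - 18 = (h - 3)*(h + 6)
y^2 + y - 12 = (y - 3)*(y + 4)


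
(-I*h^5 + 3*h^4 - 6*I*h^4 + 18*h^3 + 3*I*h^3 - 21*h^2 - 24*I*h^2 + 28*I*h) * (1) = -I*h^5 + 3*h^4 - 6*I*h^4 + 18*h^3 + 3*I*h^3 - 21*h^2 - 24*I*h^2 + 28*I*h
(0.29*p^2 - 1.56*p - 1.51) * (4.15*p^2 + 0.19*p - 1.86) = 1.2035*p^4 - 6.4189*p^3 - 7.1023*p^2 + 2.6147*p + 2.8086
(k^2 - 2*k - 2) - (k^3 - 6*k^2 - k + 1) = -k^3 + 7*k^2 - k - 3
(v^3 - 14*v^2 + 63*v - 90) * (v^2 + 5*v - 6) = v^5 - 9*v^4 - 13*v^3 + 309*v^2 - 828*v + 540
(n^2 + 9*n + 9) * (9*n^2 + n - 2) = 9*n^4 + 82*n^3 + 88*n^2 - 9*n - 18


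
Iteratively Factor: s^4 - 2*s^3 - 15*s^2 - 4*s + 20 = (s + 2)*(s^3 - 4*s^2 - 7*s + 10) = (s - 5)*(s + 2)*(s^2 + s - 2) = (s - 5)*(s + 2)^2*(s - 1)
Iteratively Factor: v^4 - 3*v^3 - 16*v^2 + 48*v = (v - 3)*(v^3 - 16*v) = v*(v - 3)*(v^2 - 16) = v*(v - 4)*(v - 3)*(v + 4)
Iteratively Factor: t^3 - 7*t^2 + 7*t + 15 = (t - 3)*(t^2 - 4*t - 5) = (t - 5)*(t - 3)*(t + 1)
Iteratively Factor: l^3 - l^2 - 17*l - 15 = (l + 3)*(l^2 - 4*l - 5) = (l + 1)*(l + 3)*(l - 5)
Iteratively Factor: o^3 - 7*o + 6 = (o - 2)*(o^2 + 2*o - 3) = (o - 2)*(o + 3)*(o - 1)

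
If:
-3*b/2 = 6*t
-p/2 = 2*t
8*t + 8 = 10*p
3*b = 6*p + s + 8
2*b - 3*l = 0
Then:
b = 2/3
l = 4/9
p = 2/3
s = -10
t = -1/6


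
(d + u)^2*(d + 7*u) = d^3 + 9*d^2*u + 15*d*u^2 + 7*u^3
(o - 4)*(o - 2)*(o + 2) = o^3 - 4*o^2 - 4*o + 16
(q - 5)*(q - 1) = q^2 - 6*q + 5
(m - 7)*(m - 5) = m^2 - 12*m + 35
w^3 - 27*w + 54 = (w - 3)^2*(w + 6)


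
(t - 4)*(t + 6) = t^2 + 2*t - 24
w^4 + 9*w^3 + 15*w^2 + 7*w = w*(w + 1)^2*(w + 7)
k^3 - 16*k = k*(k - 4)*(k + 4)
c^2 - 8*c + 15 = (c - 5)*(c - 3)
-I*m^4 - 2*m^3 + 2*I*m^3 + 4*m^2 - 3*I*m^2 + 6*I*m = m*(m - 2)*(m - 3*I)*(-I*m + 1)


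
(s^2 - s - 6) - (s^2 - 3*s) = 2*s - 6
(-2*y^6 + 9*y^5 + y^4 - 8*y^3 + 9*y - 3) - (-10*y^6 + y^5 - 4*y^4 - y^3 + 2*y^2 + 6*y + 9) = 8*y^6 + 8*y^5 + 5*y^4 - 7*y^3 - 2*y^2 + 3*y - 12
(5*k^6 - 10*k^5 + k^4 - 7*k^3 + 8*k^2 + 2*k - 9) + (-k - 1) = 5*k^6 - 10*k^5 + k^4 - 7*k^3 + 8*k^2 + k - 10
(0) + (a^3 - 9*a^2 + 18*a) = a^3 - 9*a^2 + 18*a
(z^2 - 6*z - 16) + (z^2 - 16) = 2*z^2 - 6*z - 32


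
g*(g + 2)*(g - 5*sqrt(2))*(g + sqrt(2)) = g^4 - 4*sqrt(2)*g^3 + 2*g^3 - 8*sqrt(2)*g^2 - 10*g^2 - 20*g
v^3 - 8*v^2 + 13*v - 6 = (v - 6)*(v - 1)^2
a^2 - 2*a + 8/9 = (a - 4/3)*(a - 2/3)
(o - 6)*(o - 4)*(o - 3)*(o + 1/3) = o^4 - 38*o^3/3 + 149*o^2/3 - 54*o - 24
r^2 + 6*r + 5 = (r + 1)*(r + 5)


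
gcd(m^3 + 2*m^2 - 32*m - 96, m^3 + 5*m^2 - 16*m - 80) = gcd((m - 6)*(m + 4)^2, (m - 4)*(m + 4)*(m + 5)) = m + 4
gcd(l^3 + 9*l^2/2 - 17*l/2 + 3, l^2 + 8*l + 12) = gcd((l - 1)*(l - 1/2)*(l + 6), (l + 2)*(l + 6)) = l + 6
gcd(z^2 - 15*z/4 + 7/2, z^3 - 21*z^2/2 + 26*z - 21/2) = 1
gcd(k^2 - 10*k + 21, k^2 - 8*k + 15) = k - 3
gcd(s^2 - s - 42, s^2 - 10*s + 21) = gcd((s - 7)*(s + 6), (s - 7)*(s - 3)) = s - 7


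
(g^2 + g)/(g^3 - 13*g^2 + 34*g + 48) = g/(g^2 - 14*g + 48)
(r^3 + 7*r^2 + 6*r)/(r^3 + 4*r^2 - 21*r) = (r^2 + 7*r + 6)/(r^2 + 4*r - 21)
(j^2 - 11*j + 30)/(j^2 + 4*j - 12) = (j^2 - 11*j + 30)/(j^2 + 4*j - 12)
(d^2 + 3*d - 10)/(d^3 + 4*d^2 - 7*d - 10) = 1/(d + 1)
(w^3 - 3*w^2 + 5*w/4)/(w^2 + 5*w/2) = (4*w^2 - 12*w + 5)/(2*(2*w + 5))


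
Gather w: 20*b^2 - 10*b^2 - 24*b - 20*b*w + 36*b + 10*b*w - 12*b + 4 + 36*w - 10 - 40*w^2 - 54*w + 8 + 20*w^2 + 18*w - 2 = 10*b^2 - 10*b*w - 20*w^2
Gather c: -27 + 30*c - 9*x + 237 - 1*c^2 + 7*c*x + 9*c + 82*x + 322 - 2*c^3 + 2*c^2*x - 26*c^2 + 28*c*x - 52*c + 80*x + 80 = -2*c^3 + c^2*(2*x - 27) + c*(35*x - 13) + 153*x + 612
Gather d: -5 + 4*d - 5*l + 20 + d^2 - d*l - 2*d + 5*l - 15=d^2 + d*(2 - l)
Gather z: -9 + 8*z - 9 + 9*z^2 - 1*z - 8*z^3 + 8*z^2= -8*z^3 + 17*z^2 + 7*z - 18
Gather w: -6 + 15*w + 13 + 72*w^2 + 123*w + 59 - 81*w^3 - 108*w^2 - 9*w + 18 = -81*w^3 - 36*w^2 + 129*w + 84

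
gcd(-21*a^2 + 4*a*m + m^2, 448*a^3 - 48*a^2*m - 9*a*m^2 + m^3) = 7*a + m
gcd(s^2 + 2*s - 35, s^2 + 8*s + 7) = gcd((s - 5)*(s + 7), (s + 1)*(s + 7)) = s + 7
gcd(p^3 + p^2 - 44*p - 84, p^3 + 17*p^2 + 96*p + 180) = p + 6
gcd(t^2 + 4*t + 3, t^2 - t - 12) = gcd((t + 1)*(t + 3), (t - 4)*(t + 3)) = t + 3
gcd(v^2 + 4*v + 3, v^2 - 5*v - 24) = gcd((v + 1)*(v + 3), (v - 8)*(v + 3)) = v + 3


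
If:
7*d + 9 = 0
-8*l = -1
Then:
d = -9/7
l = 1/8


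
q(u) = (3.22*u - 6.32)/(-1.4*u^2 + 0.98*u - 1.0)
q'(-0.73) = 3.02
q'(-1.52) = 1.23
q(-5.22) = 0.52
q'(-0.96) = 2.31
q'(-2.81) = 0.40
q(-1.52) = 1.96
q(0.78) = 3.50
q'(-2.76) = 0.42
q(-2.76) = 1.06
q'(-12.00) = 0.02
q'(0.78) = -6.84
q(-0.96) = 2.91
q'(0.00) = 2.97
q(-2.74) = 1.07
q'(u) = (2.8*u - 0.98)*(3.22*u - 6.32)/(-1.4*u^2 + 0.98*u - 1.0)^2 + 3.22/(-1.4*u^2 + 0.98*u - 1.0) = (4.508*u^2 - 17.696*u + 2.9736)/(1.96*u^4 - 2.744*u^3 + 3.7604*u^2 - 1.96*u + 1.0)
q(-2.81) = 1.04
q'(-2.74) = 0.42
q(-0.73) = 3.52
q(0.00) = 6.32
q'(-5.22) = 0.11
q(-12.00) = 0.21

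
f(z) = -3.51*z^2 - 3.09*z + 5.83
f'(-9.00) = 60.09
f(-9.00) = -250.67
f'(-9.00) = 60.09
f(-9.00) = -250.67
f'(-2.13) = 11.86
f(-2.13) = -3.51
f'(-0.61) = 1.19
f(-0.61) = 6.41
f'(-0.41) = -0.21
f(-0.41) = 6.51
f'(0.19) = -4.42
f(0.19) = 5.12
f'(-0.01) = -3.02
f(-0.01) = 5.86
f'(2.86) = -23.17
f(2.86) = -31.72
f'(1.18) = -11.37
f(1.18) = -2.70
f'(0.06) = -3.51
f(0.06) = 5.63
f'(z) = -7.02*z - 3.09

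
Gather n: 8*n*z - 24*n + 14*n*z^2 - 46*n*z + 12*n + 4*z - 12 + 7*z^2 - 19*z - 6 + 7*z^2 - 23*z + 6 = n*(14*z^2 - 38*z - 12) + 14*z^2 - 38*z - 12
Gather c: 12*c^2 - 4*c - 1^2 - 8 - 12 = 12*c^2 - 4*c - 21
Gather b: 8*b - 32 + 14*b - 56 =22*b - 88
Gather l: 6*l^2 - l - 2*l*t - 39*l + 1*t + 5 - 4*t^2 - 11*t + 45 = 6*l^2 + l*(-2*t - 40) - 4*t^2 - 10*t + 50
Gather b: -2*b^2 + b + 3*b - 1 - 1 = -2*b^2 + 4*b - 2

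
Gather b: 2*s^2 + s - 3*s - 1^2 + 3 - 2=2*s^2 - 2*s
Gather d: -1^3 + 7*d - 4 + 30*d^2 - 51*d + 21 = 30*d^2 - 44*d + 16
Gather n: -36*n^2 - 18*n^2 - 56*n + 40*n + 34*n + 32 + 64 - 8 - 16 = -54*n^2 + 18*n + 72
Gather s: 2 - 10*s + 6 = 8 - 10*s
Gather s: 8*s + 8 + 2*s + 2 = 10*s + 10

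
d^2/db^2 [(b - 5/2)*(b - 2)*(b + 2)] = 6*b - 5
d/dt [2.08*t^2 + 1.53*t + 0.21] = 4.16*t + 1.53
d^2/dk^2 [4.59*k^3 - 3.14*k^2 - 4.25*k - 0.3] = 27.54*k - 6.28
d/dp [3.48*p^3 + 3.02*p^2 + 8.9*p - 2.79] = 10.44*p^2 + 6.04*p + 8.9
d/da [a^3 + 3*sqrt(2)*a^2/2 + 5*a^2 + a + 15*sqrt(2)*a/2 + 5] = 3*a^2 + 3*sqrt(2)*a + 10*a + 1 + 15*sqrt(2)/2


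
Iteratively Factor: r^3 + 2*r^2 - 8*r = (r - 2)*(r^2 + 4*r) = r*(r - 2)*(r + 4)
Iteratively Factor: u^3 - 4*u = (u)*(u^2 - 4) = u*(u + 2)*(u - 2)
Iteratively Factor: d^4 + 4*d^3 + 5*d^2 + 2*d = (d + 1)*(d^3 + 3*d^2 + 2*d) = (d + 1)*(d + 2)*(d^2 + d) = (d + 1)^2*(d + 2)*(d)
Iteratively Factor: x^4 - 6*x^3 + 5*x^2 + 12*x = (x)*(x^3 - 6*x^2 + 5*x + 12) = x*(x - 4)*(x^2 - 2*x - 3) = x*(x - 4)*(x + 1)*(x - 3)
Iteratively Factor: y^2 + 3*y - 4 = (y - 1)*(y + 4)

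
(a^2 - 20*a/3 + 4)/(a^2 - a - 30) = (a - 2/3)/(a + 5)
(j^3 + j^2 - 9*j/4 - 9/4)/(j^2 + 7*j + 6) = (j^2 - 9/4)/(j + 6)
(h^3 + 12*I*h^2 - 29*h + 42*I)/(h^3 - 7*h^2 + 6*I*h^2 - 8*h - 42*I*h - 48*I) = (h^2 + 6*I*h + 7)/(h^2 - 7*h - 8)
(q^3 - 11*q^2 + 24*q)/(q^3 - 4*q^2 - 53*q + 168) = q/(q + 7)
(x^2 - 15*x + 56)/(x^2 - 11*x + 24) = (x - 7)/(x - 3)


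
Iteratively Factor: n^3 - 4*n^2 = (n - 4)*(n^2) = n*(n - 4)*(n)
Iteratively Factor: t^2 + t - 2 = (t + 2)*(t - 1)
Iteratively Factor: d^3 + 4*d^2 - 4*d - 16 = (d + 4)*(d^2 - 4) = (d + 2)*(d + 4)*(d - 2)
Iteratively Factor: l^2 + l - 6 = (l - 2)*(l + 3)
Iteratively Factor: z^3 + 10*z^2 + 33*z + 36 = (z + 3)*(z^2 + 7*z + 12) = (z + 3)*(z + 4)*(z + 3)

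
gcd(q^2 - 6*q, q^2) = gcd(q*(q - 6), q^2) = q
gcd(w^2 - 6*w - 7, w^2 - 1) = w + 1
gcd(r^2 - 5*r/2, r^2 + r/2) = r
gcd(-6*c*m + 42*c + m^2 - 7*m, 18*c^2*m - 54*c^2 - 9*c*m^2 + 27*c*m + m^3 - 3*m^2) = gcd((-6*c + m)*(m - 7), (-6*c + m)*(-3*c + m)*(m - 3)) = 6*c - m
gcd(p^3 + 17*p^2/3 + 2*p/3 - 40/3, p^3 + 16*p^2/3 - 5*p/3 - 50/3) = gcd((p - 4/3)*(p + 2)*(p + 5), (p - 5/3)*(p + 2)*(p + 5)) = p^2 + 7*p + 10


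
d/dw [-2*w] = -2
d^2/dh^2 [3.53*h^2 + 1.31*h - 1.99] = 7.06000000000000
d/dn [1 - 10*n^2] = -20*n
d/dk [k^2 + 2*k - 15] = 2*k + 2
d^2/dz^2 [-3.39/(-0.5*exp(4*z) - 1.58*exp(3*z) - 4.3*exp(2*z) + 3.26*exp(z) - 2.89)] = ((-27.12*exp(3*z) - 48.2058*exp(2*z) - 58.308*exp(z) + 11.0514)*(0.5*exp(4*z) + 1.58*exp(3*z) + 4.3*exp(2*z) - 3.26*exp(z) + 2.89) + 3.39*(2.0*exp(3*z) + 4.74*exp(2*z) + 8.6*exp(z) - 3.26)*(4.0*exp(3*z) + 9.48*exp(2*z) + 17.2*exp(z) - 6.52)*exp(z))*exp(z)/(0.5*exp(4*z) + 1.58*exp(3*z) + 4.3*exp(2*z) - 3.26*exp(z) + 2.89)^3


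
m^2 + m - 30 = (m - 5)*(m + 6)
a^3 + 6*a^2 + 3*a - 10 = (a - 1)*(a + 2)*(a + 5)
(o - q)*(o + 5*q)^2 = o^3 + 9*o^2*q + 15*o*q^2 - 25*q^3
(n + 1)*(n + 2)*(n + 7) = n^3 + 10*n^2 + 23*n + 14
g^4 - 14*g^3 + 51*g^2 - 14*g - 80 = (g - 8)*(g - 5)*(g - 2)*(g + 1)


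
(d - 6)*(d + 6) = d^2 - 36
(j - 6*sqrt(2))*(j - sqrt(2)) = j^2 - 7*sqrt(2)*j + 12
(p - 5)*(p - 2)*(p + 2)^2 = p^4 - 3*p^3 - 14*p^2 + 12*p + 40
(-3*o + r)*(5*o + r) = -15*o^2 + 2*o*r + r^2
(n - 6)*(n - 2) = n^2 - 8*n + 12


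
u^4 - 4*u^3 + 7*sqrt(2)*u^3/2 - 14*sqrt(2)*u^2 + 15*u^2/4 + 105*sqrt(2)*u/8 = u*(u - 5/2)*(u - 3/2)*(u + 7*sqrt(2)/2)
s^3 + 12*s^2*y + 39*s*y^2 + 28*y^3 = (s + y)*(s + 4*y)*(s + 7*y)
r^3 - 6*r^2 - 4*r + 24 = (r - 6)*(r - 2)*(r + 2)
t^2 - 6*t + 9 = (t - 3)^2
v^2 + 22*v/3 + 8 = (v + 4/3)*(v + 6)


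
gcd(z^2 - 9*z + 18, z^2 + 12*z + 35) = 1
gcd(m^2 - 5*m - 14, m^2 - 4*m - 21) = m - 7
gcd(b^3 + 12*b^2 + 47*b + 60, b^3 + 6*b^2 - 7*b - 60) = b^2 + 9*b + 20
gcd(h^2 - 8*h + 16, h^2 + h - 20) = h - 4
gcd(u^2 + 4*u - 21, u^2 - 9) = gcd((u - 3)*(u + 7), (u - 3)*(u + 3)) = u - 3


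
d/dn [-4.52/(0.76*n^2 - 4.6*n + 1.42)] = (6.8704*n - 20.792)/(0.76*n^2 - 4.6*n + 1.42)^2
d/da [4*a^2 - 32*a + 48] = 8*a - 32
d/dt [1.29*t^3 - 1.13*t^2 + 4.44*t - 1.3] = 3.87*t^2 - 2.26*t + 4.44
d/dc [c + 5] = 1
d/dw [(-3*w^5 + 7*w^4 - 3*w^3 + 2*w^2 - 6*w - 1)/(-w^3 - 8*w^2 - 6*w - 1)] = w*(6*w^6 + 65*w^5 - 40*w^4 - 85*w^3 - 4*w^2 - 54*w - 20)/(w^6 + 16*w^5 + 76*w^4 + 98*w^3 + 52*w^2 + 12*w + 1)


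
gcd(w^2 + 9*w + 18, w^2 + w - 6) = w + 3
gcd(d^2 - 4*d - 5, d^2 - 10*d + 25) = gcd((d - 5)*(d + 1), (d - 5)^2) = d - 5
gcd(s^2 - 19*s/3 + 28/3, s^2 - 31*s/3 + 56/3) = s - 7/3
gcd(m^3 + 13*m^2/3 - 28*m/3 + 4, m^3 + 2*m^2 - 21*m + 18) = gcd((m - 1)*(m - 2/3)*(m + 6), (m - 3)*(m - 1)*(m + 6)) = m^2 + 5*m - 6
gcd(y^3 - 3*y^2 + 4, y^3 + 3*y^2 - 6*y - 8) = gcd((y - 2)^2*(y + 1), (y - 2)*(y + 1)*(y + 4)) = y^2 - y - 2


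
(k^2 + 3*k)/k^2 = (k + 3)/k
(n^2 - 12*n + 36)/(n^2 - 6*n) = (n - 6)/n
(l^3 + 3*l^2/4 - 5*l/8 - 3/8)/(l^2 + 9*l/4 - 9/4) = (2*l^2 + 3*l + 1)/(2*(l + 3))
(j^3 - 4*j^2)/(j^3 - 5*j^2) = (j - 4)/(j - 5)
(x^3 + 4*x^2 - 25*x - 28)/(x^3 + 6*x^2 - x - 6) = (x^2 + 3*x - 28)/(x^2 + 5*x - 6)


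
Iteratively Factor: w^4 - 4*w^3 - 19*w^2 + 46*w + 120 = (w - 5)*(w^3 + w^2 - 14*w - 24) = (w - 5)*(w + 2)*(w^2 - w - 12) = (w - 5)*(w - 4)*(w + 2)*(w + 3)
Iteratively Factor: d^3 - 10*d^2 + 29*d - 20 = (d - 5)*(d^2 - 5*d + 4) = (d - 5)*(d - 1)*(d - 4)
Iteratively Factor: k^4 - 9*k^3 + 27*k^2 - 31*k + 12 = (k - 1)*(k^3 - 8*k^2 + 19*k - 12) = (k - 4)*(k - 1)*(k^2 - 4*k + 3) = (k - 4)*(k - 3)*(k - 1)*(k - 1)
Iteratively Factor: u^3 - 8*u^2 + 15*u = (u - 5)*(u^2 - 3*u) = u*(u - 5)*(u - 3)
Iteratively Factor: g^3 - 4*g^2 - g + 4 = (g + 1)*(g^2 - 5*g + 4) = (g - 1)*(g + 1)*(g - 4)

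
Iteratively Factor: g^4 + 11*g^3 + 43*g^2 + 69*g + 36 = (g + 3)*(g^3 + 8*g^2 + 19*g + 12) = (g + 3)^2*(g^2 + 5*g + 4) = (g + 3)^2*(g + 4)*(g + 1)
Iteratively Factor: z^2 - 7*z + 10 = (z - 5)*(z - 2)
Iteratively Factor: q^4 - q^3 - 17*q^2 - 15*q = (q - 5)*(q^3 + 4*q^2 + 3*q) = (q - 5)*(q + 1)*(q^2 + 3*q) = (q - 5)*(q + 1)*(q + 3)*(q)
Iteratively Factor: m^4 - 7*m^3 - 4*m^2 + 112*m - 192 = (m - 4)*(m^3 - 3*m^2 - 16*m + 48) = (m - 4)^2*(m^2 + m - 12) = (m - 4)^2*(m - 3)*(m + 4)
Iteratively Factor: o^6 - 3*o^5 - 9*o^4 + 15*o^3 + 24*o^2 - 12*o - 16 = (o + 1)*(o^5 - 4*o^4 - 5*o^3 + 20*o^2 + 4*o - 16) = (o - 2)*(o + 1)*(o^4 - 2*o^3 - 9*o^2 + 2*o + 8) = (o - 4)*(o - 2)*(o + 1)*(o^3 + 2*o^2 - o - 2) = (o - 4)*(o - 2)*(o + 1)*(o + 2)*(o^2 - 1) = (o - 4)*(o - 2)*(o + 1)^2*(o + 2)*(o - 1)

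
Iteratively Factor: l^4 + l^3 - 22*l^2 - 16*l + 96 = (l + 3)*(l^3 - 2*l^2 - 16*l + 32) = (l - 2)*(l + 3)*(l^2 - 16) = (l - 4)*(l - 2)*(l + 3)*(l + 4)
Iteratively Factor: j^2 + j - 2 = (j - 1)*(j + 2)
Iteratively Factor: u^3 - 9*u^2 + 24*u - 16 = (u - 1)*(u^2 - 8*u + 16) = (u - 4)*(u - 1)*(u - 4)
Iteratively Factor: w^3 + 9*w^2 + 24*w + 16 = (w + 4)*(w^2 + 5*w + 4) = (w + 4)^2*(w + 1)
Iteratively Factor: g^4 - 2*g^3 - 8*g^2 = (g)*(g^3 - 2*g^2 - 8*g) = g*(g - 4)*(g^2 + 2*g) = g*(g - 4)*(g + 2)*(g)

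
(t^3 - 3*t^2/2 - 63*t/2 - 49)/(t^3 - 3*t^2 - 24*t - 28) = (t + 7/2)/(t + 2)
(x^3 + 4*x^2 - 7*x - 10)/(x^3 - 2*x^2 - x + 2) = (x + 5)/(x - 1)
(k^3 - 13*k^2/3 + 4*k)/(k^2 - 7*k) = (k^2 - 13*k/3 + 4)/(k - 7)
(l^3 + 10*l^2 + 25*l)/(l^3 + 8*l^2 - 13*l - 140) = l*(l + 5)/(l^2 + 3*l - 28)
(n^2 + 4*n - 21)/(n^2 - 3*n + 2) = (n^2 + 4*n - 21)/(n^2 - 3*n + 2)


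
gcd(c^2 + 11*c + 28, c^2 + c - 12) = c + 4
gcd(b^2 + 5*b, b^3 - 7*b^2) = b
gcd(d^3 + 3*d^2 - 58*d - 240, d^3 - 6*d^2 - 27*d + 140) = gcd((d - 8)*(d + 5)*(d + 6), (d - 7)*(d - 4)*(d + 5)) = d + 5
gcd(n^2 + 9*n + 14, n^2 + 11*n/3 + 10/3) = n + 2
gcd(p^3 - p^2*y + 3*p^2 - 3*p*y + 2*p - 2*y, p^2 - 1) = p + 1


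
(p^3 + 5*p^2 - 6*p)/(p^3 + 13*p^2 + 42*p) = (p - 1)/(p + 7)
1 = 1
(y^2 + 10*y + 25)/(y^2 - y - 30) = (y + 5)/(y - 6)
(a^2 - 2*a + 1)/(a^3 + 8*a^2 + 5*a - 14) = (a - 1)/(a^2 + 9*a + 14)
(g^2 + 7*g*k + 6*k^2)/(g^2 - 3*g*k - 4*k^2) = (g + 6*k)/(g - 4*k)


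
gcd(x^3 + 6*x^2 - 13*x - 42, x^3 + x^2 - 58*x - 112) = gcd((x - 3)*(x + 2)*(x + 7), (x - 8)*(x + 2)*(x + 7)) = x^2 + 9*x + 14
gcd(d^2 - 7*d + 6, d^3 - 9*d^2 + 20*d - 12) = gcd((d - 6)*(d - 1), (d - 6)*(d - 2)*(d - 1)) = d^2 - 7*d + 6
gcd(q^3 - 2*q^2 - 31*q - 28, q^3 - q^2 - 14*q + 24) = q + 4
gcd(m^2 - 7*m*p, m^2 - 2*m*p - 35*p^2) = -m + 7*p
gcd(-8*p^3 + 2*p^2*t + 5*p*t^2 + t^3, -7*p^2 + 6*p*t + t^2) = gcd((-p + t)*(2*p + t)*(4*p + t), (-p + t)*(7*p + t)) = p - t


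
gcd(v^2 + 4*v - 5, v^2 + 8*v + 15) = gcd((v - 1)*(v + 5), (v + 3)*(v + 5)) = v + 5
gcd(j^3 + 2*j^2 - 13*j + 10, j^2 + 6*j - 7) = j - 1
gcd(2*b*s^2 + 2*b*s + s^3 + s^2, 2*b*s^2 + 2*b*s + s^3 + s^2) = 2*b*s^2 + 2*b*s + s^3 + s^2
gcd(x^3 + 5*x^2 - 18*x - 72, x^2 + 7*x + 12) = x + 3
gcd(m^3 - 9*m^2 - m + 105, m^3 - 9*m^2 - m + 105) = m^3 - 9*m^2 - m + 105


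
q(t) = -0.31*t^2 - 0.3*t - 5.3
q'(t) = -0.62*t - 0.3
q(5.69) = -17.04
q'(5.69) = -3.83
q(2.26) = -7.56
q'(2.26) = -1.70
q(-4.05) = -9.17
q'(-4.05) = 2.21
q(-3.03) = -7.24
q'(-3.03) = 1.58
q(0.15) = -5.35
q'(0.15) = -0.39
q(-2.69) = -6.74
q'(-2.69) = 1.37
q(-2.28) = -6.23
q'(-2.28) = 1.11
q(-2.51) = -6.50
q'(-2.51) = 1.26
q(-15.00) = -70.55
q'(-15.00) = 9.00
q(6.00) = -18.26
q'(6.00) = -4.02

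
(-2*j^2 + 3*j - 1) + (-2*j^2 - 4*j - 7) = -4*j^2 - j - 8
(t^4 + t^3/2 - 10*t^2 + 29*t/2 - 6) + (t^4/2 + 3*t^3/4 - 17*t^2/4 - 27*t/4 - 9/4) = 3*t^4/2 + 5*t^3/4 - 57*t^2/4 + 31*t/4 - 33/4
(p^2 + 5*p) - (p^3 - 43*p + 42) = -p^3 + p^2 + 48*p - 42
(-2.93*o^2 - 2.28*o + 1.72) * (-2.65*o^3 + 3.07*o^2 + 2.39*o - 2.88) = 7.7645*o^5 - 2.9531*o^4 - 18.5603*o^3 + 8.2696*o^2 + 10.6772*o - 4.9536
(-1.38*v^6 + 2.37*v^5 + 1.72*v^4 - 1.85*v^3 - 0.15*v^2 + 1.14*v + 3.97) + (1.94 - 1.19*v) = -1.38*v^6 + 2.37*v^5 + 1.72*v^4 - 1.85*v^3 - 0.15*v^2 - 0.05*v + 5.91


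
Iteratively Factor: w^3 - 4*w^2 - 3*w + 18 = (w - 3)*(w^2 - w - 6) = (w - 3)^2*(w + 2)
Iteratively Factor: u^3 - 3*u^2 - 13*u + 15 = (u + 3)*(u^2 - 6*u + 5) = (u - 5)*(u + 3)*(u - 1)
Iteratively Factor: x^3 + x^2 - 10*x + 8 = (x - 1)*(x^2 + 2*x - 8) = (x - 1)*(x + 4)*(x - 2)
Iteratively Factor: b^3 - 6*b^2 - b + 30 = (b - 5)*(b^2 - b - 6) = (b - 5)*(b + 2)*(b - 3)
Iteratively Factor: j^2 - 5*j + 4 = (j - 1)*(j - 4)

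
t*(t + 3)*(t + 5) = t^3 + 8*t^2 + 15*t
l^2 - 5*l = l*(l - 5)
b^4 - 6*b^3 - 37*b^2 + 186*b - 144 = (b - 8)*(b - 3)*(b - 1)*(b + 6)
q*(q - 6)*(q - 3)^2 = q^4 - 12*q^3 + 45*q^2 - 54*q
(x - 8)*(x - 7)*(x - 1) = x^3 - 16*x^2 + 71*x - 56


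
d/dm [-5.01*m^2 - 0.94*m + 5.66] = -10.02*m - 0.94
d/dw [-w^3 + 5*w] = 5 - 3*w^2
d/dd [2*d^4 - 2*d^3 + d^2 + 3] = 2*d*(4*d^2 - 3*d + 1)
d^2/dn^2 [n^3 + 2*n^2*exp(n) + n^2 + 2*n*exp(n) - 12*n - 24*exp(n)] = 2*n^2*exp(n) + 10*n*exp(n) + 6*n - 16*exp(n) + 2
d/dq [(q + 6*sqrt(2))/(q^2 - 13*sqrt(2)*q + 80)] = (-q^2 - 12*sqrt(2)*q + 236)/(q^4 - 26*sqrt(2)*q^3 + 498*q^2 - 2080*sqrt(2)*q + 6400)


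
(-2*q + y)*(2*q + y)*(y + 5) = -4*q^2*y - 20*q^2 + y^3 + 5*y^2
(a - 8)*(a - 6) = a^2 - 14*a + 48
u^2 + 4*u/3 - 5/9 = (u - 1/3)*(u + 5/3)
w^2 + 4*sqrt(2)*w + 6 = (w + sqrt(2))*(w + 3*sqrt(2))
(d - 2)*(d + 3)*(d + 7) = d^3 + 8*d^2 + d - 42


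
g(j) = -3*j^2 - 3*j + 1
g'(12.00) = -75.00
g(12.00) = -467.00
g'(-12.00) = 69.00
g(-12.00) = -395.00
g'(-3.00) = 15.00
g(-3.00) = -17.00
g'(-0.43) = -0.42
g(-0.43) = 1.74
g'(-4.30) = 22.80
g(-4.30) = -41.57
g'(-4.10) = 21.60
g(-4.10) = -37.13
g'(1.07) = -9.42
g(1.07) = -5.64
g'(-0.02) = -2.88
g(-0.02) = 1.06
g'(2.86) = -20.16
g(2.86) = -32.12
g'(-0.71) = 1.26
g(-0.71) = 1.62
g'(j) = -6*j - 3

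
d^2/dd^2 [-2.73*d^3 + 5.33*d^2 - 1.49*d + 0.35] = 10.66 - 16.38*d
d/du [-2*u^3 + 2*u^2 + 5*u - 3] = -6*u^2 + 4*u + 5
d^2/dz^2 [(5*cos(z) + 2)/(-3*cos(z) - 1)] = (3*cos(z)^2 - cos(z) - 6)/(3*cos(z) + 1)^3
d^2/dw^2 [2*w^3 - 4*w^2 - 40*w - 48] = 12*w - 8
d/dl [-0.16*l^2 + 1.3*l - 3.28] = 1.3 - 0.32*l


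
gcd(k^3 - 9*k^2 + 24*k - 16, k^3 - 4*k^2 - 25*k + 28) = k - 1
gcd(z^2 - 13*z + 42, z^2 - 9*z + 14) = z - 7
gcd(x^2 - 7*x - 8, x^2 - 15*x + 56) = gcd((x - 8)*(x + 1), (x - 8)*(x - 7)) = x - 8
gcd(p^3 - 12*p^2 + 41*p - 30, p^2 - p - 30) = p - 6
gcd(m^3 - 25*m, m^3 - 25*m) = m^3 - 25*m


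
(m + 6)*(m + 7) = m^2 + 13*m + 42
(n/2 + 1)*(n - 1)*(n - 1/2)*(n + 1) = n^4/2 + 3*n^3/4 - n^2 - 3*n/4 + 1/2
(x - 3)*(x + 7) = x^2 + 4*x - 21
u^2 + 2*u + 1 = (u + 1)^2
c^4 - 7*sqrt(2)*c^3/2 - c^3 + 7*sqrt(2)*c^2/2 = c^2*(c - 1)*(c - 7*sqrt(2)/2)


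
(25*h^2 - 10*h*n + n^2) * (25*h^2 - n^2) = 625*h^4 - 250*h^3*n + 10*h*n^3 - n^4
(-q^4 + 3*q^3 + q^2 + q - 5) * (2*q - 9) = -2*q^5 + 15*q^4 - 25*q^3 - 7*q^2 - 19*q + 45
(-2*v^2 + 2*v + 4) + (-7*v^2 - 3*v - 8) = -9*v^2 - v - 4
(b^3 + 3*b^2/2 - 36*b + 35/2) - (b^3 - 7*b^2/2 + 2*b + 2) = 5*b^2 - 38*b + 31/2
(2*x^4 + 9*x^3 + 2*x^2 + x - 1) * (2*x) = 4*x^5 + 18*x^4 + 4*x^3 + 2*x^2 - 2*x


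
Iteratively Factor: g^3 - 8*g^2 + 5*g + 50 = (g - 5)*(g^2 - 3*g - 10) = (g - 5)*(g + 2)*(g - 5)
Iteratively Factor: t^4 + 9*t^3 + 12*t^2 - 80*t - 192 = (t - 3)*(t^3 + 12*t^2 + 48*t + 64) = (t - 3)*(t + 4)*(t^2 + 8*t + 16) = (t - 3)*(t + 4)^2*(t + 4)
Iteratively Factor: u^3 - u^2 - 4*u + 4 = (u - 2)*(u^2 + u - 2) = (u - 2)*(u + 2)*(u - 1)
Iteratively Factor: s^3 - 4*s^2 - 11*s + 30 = (s - 5)*(s^2 + s - 6) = (s - 5)*(s - 2)*(s + 3)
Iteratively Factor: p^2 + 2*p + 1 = (p + 1)*(p + 1)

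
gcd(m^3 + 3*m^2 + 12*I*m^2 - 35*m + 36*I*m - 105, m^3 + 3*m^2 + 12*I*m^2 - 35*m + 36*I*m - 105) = m^3 + m^2*(3 + 12*I) + m*(-35 + 36*I) - 105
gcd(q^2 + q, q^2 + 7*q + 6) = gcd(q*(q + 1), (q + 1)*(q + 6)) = q + 1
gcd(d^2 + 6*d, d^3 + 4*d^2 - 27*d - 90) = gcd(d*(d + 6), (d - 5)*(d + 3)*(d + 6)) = d + 6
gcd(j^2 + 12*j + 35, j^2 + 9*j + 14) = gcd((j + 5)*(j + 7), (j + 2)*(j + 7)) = j + 7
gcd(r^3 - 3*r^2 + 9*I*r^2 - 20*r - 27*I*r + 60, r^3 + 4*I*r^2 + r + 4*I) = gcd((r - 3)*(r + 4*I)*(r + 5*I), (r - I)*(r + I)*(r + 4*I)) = r + 4*I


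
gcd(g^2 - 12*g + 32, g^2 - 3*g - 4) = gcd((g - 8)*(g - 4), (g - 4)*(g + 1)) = g - 4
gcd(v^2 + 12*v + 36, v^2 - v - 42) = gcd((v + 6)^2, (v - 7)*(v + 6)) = v + 6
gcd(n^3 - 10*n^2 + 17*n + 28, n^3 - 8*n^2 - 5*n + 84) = n^2 - 11*n + 28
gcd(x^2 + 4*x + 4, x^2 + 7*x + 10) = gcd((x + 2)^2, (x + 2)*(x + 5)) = x + 2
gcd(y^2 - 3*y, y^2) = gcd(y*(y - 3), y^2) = y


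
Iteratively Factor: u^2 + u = (u + 1)*(u)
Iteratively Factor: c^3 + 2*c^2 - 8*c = (c - 2)*(c^2 + 4*c) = (c - 2)*(c + 4)*(c)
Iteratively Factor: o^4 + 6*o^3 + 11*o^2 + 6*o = (o + 2)*(o^3 + 4*o^2 + 3*o) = (o + 1)*(o + 2)*(o^2 + 3*o) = o*(o + 1)*(o + 2)*(o + 3)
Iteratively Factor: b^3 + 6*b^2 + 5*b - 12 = (b + 3)*(b^2 + 3*b - 4) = (b + 3)*(b + 4)*(b - 1)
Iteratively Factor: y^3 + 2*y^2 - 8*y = (y - 2)*(y^2 + 4*y) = y*(y - 2)*(y + 4)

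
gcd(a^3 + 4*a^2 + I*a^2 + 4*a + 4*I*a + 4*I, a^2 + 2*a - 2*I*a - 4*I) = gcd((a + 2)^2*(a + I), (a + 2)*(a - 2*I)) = a + 2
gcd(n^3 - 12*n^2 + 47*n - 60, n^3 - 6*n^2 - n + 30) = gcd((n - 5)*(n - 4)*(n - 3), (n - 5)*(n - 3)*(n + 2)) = n^2 - 8*n + 15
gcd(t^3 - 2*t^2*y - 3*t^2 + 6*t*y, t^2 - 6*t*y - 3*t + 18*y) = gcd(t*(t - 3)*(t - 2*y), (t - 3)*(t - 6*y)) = t - 3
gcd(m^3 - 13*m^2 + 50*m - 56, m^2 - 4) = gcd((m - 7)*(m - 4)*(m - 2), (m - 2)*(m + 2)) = m - 2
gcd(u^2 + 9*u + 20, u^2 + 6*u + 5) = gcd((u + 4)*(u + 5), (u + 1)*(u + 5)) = u + 5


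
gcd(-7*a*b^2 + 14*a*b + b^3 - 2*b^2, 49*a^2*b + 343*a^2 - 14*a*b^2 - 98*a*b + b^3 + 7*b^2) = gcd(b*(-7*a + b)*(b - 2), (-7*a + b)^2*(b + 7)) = 7*a - b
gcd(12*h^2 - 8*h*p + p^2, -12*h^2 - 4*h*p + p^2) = -6*h + p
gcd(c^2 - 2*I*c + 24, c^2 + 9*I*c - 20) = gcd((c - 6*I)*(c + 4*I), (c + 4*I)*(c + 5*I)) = c + 4*I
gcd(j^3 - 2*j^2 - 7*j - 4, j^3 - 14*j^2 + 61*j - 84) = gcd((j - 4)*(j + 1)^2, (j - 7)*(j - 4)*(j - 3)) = j - 4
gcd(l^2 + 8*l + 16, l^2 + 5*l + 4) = l + 4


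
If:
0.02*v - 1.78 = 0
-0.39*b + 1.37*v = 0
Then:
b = 312.64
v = 89.00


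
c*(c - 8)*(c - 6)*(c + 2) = c^4 - 12*c^3 + 20*c^2 + 96*c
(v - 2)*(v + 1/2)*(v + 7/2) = v^3 + 2*v^2 - 25*v/4 - 7/2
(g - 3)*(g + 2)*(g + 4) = g^3 + 3*g^2 - 10*g - 24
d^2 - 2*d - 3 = (d - 3)*(d + 1)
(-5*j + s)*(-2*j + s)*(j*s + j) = 10*j^3*s + 10*j^3 - 7*j^2*s^2 - 7*j^2*s + j*s^3 + j*s^2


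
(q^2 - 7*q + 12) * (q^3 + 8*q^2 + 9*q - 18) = q^5 + q^4 - 35*q^3 + 15*q^2 + 234*q - 216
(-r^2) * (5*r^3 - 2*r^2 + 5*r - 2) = -5*r^5 + 2*r^4 - 5*r^3 + 2*r^2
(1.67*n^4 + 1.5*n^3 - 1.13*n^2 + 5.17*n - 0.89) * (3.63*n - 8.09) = 6.0621*n^5 - 8.0653*n^4 - 16.2369*n^3 + 27.9088*n^2 - 45.056*n + 7.2001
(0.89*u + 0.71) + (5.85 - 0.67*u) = 0.22*u + 6.56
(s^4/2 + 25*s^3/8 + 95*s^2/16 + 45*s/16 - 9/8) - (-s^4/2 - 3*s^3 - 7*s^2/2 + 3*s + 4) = s^4 + 49*s^3/8 + 151*s^2/16 - 3*s/16 - 41/8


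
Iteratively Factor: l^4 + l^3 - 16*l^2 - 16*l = (l + 4)*(l^3 - 3*l^2 - 4*l) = (l + 1)*(l + 4)*(l^2 - 4*l) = l*(l + 1)*(l + 4)*(l - 4)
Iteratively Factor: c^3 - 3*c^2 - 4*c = (c - 4)*(c^2 + c) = (c - 4)*(c + 1)*(c)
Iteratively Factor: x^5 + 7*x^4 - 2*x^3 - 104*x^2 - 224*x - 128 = (x + 4)*(x^4 + 3*x^3 - 14*x^2 - 48*x - 32) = (x + 4)^2*(x^3 - x^2 - 10*x - 8) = (x - 4)*(x + 4)^2*(x^2 + 3*x + 2) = (x - 4)*(x + 1)*(x + 4)^2*(x + 2)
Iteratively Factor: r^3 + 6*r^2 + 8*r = (r)*(r^2 + 6*r + 8) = r*(r + 2)*(r + 4)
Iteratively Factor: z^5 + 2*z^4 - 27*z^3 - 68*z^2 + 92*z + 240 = (z + 4)*(z^4 - 2*z^3 - 19*z^2 + 8*z + 60) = (z - 2)*(z + 4)*(z^3 - 19*z - 30) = (z - 2)*(z + 2)*(z + 4)*(z^2 - 2*z - 15) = (z - 5)*(z - 2)*(z + 2)*(z + 4)*(z + 3)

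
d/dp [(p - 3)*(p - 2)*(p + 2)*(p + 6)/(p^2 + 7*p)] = 2*(p^5 + 12*p^4 + 21*p^3 - 71*p^2 - 72*p - 252)/(p^2*(p^2 + 14*p + 49))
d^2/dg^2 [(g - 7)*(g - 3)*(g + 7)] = 6*g - 6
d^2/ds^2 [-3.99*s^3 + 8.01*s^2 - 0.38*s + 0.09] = 16.02 - 23.94*s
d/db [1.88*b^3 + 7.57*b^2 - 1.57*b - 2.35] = 5.64*b^2 + 15.14*b - 1.57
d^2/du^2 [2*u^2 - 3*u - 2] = 4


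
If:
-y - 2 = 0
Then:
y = -2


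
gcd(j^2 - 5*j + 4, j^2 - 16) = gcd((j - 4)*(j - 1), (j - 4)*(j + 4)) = j - 4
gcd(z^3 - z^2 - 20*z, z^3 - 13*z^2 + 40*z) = z^2 - 5*z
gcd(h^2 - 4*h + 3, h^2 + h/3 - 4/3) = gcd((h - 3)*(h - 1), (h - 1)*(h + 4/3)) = h - 1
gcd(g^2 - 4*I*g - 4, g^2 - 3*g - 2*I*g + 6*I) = g - 2*I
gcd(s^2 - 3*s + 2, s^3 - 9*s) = 1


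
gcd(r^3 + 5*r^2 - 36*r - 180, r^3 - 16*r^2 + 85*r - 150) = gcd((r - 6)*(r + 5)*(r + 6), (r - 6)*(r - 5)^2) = r - 6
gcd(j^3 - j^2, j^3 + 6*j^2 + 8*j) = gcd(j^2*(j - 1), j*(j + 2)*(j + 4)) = j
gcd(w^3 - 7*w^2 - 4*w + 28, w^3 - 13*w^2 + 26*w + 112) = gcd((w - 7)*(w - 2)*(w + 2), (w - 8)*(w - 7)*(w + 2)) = w^2 - 5*w - 14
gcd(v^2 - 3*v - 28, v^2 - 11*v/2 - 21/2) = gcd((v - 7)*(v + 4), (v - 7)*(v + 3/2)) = v - 7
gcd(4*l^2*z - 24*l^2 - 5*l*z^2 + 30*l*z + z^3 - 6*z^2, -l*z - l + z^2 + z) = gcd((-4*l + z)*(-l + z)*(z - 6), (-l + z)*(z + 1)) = -l + z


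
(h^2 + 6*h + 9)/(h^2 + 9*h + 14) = (h^2 + 6*h + 9)/(h^2 + 9*h + 14)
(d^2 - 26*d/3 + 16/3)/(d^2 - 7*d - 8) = (d - 2/3)/(d + 1)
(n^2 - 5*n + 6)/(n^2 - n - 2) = (n - 3)/(n + 1)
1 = 1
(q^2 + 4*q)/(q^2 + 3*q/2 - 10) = 2*q/(2*q - 5)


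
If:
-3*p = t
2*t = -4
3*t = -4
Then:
No Solution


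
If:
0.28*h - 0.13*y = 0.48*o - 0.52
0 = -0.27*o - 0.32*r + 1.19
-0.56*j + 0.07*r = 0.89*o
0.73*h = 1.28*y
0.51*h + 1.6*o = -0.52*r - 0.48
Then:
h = -3.64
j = 1.28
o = -0.48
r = 4.12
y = -2.08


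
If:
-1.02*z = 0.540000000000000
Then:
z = -0.53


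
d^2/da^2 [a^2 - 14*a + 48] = 2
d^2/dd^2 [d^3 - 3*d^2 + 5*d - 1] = 6*d - 6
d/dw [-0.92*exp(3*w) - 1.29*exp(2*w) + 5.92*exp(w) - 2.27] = (-2.76*exp(2*w) - 2.58*exp(w) + 5.92)*exp(w)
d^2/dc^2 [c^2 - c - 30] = 2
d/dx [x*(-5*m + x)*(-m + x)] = 5*m^2 - 12*m*x + 3*x^2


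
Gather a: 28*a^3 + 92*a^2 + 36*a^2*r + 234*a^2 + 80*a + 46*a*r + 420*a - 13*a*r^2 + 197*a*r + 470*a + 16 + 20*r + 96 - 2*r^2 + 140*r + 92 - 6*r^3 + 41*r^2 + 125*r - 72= 28*a^3 + a^2*(36*r + 326) + a*(-13*r^2 + 243*r + 970) - 6*r^3 + 39*r^2 + 285*r + 132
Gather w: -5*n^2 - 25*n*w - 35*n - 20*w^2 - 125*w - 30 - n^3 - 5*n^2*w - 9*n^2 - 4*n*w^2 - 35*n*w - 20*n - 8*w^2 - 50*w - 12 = -n^3 - 14*n^2 - 55*n + w^2*(-4*n - 28) + w*(-5*n^2 - 60*n - 175) - 42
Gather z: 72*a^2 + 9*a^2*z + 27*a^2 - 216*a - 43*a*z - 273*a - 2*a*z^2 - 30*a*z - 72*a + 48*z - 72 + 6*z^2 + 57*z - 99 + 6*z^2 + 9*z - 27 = 99*a^2 - 561*a + z^2*(12 - 2*a) + z*(9*a^2 - 73*a + 114) - 198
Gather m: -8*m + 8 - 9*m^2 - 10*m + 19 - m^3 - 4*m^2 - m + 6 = -m^3 - 13*m^2 - 19*m + 33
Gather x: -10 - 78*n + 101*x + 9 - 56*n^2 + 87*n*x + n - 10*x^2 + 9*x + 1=-56*n^2 - 77*n - 10*x^2 + x*(87*n + 110)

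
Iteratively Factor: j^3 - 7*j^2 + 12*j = (j - 4)*(j^2 - 3*j) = (j - 4)*(j - 3)*(j)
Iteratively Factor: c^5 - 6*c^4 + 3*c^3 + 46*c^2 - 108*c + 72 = (c - 2)*(c^4 - 4*c^3 - 5*c^2 + 36*c - 36) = (c - 2)^2*(c^3 - 2*c^2 - 9*c + 18) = (c - 2)^3*(c^2 - 9) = (c - 3)*(c - 2)^3*(c + 3)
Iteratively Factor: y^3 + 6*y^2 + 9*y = (y + 3)*(y^2 + 3*y) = (y + 3)^2*(y)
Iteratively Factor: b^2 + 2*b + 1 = (b + 1)*(b + 1)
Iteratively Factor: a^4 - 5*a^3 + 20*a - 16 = (a + 2)*(a^3 - 7*a^2 + 14*a - 8) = (a - 4)*(a + 2)*(a^2 - 3*a + 2) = (a - 4)*(a - 2)*(a + 2)*(a - 1)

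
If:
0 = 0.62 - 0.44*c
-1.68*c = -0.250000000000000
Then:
No Solution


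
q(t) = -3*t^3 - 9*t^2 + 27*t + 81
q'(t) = -9*t^2 - 18*t + 27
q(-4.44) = 46.28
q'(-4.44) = -70.50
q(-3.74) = 11.07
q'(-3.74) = -31.57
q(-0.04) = 79.91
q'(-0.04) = 27.71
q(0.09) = 83.35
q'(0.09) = 25.31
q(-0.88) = 52.31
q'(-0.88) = 35.87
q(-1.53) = 29.37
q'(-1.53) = 33.47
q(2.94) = 6.35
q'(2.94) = -103.71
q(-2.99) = 0.00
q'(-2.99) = 0.36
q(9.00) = -2592.00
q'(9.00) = -864.00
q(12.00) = -6075.00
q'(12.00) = -1485.00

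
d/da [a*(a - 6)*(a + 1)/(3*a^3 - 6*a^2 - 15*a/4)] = 4*(12*a^2 + 38*a - 23)/(3*(16*a^4 - 64*a^3 + 24*a^2 + 80*a + 25))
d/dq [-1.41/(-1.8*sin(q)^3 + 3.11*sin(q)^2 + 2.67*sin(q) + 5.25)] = (-7.614*sin(q)^2 + 8.7702*sin(q) + 3.7647)*cos(q)/(-1.8*sin(q)^3 + 3.11*sin(q)^2 + 2.67*sin(q) + 5.25)^2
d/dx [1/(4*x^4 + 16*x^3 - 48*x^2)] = (-x^2 - 3*x + 6)/(x^3*(x^2 + 4*x - 12)^2)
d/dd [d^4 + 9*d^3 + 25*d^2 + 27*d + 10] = 4*d^3 + 27*d^2 + 50*d + 27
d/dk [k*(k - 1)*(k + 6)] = 3*k^2 + 10*k - 6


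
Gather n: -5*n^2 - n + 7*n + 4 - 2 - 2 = -5*n^2 + 6*n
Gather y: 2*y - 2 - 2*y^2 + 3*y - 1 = -2*y^2 + 5*y - 3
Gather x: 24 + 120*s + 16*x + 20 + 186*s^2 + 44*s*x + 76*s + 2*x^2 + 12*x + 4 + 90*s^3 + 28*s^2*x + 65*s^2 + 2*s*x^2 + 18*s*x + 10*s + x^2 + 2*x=90*s^3 + 251*s^2 + 206*s + x^2*(2*s + 3) + x*(28*s^2 + 62*s + 30) + 48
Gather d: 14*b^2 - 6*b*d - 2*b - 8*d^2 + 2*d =14*b^2 - 2*b - 8*d^2 + d*(2 - 6*b)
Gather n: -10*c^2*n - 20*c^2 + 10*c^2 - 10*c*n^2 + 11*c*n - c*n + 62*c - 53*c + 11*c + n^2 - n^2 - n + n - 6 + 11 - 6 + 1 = -10*c^2 - 10*c*n^2 + 20*c + n*(-10*c^2 + 10*c)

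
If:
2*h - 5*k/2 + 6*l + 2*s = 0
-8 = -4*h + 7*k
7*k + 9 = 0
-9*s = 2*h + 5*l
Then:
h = -1/4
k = -9/7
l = -89/154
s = 29/77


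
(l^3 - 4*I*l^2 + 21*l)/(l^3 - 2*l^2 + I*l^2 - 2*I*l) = (l^2 - 4*I*l + 21)/(l^2 + l*(-2 + I) - 2*I)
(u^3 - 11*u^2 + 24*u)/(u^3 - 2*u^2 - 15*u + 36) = u*(u - 8)/(u^2 + u - 12)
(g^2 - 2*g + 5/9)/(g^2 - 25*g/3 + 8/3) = (g - 5/3)/(g - 8)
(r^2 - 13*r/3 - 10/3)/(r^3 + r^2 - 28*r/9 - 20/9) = 3*(r - 5)/(3*r^2 + r - 10)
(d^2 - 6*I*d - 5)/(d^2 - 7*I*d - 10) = (d - I)/(d - 2*I)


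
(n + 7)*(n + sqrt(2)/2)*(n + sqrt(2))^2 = n^4 + 5*sqrt(2)*n^3/2 + 7*n^3 + 4*n^2 + 35*sqrt(2)*n^2/2 + sqrt(2)*n + 28*n + 7*sqrt(2)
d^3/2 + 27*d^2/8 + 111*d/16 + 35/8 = (d/2 + 1)*(d + 5/4)*(d + 7/2)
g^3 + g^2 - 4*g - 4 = (g - 2)*(g + 1)*(g + 2)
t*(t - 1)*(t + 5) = t^3 + 4*t^2 - 5*t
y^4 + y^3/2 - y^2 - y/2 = y*(y - 1)*(y + 1/2)*(y + 1)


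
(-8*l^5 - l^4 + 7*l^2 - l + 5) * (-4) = 32*l^5 + 4*l^4 - 28*l^2 + 4*l - 20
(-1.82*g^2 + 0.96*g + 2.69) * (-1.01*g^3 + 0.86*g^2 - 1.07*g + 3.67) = 1.8382*g^5 - 2.5348*g^4 + 0.0561000000000005*g^3 - 5.3932*g^2 + 0.644899999999999*g + 9.8723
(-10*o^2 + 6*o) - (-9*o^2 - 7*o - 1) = -o^2 + 13*o + 1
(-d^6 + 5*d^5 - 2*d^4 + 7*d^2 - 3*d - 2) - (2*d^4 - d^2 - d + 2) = -d^6 + 5*d^5 - 4*d^4 + 8*d^2 - 2*d - 4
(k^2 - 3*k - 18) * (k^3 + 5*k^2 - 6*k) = k^5 + 2*k^4 - 39*k^3 - 72*k^2 + 108*k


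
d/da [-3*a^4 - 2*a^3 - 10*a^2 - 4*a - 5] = -12*a^3 - 6*a^2 - 20*a - 4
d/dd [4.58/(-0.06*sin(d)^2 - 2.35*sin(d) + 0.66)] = (0.5496*sin(d) + 10.763)*cos(d)/(0.06*sin(d)^2 + 2.35*sin(d) - 0.66)^2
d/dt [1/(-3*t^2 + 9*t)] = (2*t - 3)/(3*t^2*(t - 3)^2)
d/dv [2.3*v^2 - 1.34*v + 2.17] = 4.6*v - 1.34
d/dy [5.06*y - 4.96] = 5.06000000000000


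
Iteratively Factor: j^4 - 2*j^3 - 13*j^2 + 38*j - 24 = (j - 2)*(j^3 - 13*j + 12) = (j - 2)*(j + 4)*(j^2 - 4*j + 3) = (j - 2)*(j - 1)*(j + 4)*(j - 3)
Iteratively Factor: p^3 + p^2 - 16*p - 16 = (p - 4)*(p^2 + 5*p + 4) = (p - 4)*(p + 1)*(p + 4)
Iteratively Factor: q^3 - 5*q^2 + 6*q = (q - 2)*(q^2 - 3*q) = q*(q - 2)*(q - 3)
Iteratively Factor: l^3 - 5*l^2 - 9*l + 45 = (l - 5)*(l^2 - 9) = (l - 5)*(l + 3)*(l - 3)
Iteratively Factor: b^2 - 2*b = (b)*(b - 2)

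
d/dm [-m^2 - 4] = -2*m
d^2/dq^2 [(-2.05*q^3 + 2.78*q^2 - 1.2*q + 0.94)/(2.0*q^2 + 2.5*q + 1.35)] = (-2.8421709430404e-14*q^4 - 51.955*q^3 - 63.9885*q^2 + 25.22325*q + 24.9071)/(8.0*q^6 + 30.0*q^5 + 53.7*q^4 + 56.125*q^3 + 36.2475*q^2 + 13.66875*q + 2.460375)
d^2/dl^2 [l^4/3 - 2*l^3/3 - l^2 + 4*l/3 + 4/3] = 4*l^2 - 4*l - 2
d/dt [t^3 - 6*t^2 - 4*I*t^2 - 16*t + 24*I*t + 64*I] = 3*t^2 - 12*t - 8*I*t - 16 + 24*I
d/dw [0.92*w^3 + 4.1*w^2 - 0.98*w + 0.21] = 2.76*w^2 + 8.2*w - 0.98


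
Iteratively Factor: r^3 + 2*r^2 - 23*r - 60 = (r + 3)*(r^2 - r - 20) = (r + 3)*(r + 4)*(r - 5)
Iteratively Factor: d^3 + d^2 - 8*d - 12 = (d + 2)*(d^2 - d - 6) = (d - 3)*(d + 2)*(d + 2)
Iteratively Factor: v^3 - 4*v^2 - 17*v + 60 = (v - 5)*(v^2 + v - 12) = (v - 5)*(v + 4)*(v - 3)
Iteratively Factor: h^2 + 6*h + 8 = (h + 2)*(h + 4)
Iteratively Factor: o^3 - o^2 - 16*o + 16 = (o - 1)*(o^2 - 16) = (o - 1)*(o + 4)*(o - 4)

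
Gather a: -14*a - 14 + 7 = -14*a - 7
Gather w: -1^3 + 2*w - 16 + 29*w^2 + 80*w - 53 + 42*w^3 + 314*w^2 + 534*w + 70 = 42*w^3 + 343*w^2 + 616*w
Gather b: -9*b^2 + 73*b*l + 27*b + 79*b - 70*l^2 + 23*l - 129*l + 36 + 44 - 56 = -9*b^2 + b*(73*l + 106) - 70*l^2 - 106*l + 24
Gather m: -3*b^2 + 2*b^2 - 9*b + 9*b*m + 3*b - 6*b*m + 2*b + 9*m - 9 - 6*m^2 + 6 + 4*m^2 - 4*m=-b^2 - 4*b - 2*m^2 + m*(3*b + 5) - 3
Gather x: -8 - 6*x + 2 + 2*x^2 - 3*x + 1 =2*x^2 - 9*x - 5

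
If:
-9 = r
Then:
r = -9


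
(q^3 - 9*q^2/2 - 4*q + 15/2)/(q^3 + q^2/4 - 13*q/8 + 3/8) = 4*(q - 5)/(4*q - 1)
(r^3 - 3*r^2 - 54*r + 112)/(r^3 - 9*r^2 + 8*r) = (r^2 + 5*r - 14)/(r*(r - 1))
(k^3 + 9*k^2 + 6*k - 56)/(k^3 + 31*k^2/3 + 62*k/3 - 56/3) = 3*(k - 2)/(3*k - 2)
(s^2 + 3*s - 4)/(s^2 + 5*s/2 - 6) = 2*(s - 1)/(2*s - 3)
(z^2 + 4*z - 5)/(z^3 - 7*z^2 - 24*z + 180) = (z - 1)/(z^2 - 12*z + 36)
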